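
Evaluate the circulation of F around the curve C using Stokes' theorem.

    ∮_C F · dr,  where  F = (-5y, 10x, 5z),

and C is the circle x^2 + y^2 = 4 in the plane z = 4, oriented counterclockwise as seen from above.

Let S be the flat disk x^2 + y^2 ≤ 4 in the plane z = 4, with upward unit normal n̂ = ẑ. By Stokes' theorem,

    ∮_C F · dr = ∬_S (∇ × F) · n̂ dS = ∬_D (curl F)_z dA,

where D is the disk x^2 + y^2 ≤ 4.

Compute the curl of F = (-5y, 10x, 5z):
    (∇ × F)_x = ∂F_z/∂y - ∂F_y/∂z = 0,
    (∇ × F)_y = ∂F_x/∂z - ∂F_z/∂x = 0,
    (∇ × F)_z = ∂F_y/∂x - ∂F_x/∂y = 15.

On z = 4, (curl F)_z = 15.

Convert to polar (x = r cos θ, y = r sin θ, dA = r dr dθ); the integrand becomes 15, so

    ∬_D (curl F)_z dA = ∫_0^{2π} ∫_0^{2} (15) · r dr dθ.

Inner (r from 0 to 2): 30.
Outer (θ from 0 to 2π): 60π.

Therefore ∮_C F · dr = 60π.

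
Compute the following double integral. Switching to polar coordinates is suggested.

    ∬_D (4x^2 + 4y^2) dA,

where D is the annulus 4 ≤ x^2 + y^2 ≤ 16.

The region D is 2 ≤ r ≤ 4, 0 ≤ θ ≤ 2π in polar coordinates, where x = r cos(θ), y = r sin(θ), and dA = r dr dθ.

Under the substitution, the integrand becomes 4r^2, so

    ∬_D (4x^2 + 4y^2) dA = ∫_{0}^{2π} ∫_{2}^{4} (4r^2) · r dr dθ.

Inner integral (in r): ∫_{2}^{4} (4r^2) · r dr = 240.

Outer integral (in θ): ∫_{0}^{2π} (240) dθ = 480π.

Therefore ∬_D (4x^2 + 4y^2) dA = 480π.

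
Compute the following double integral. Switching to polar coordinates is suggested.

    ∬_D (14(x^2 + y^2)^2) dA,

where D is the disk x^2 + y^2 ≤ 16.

The region D is 0 ≤ r ≤ 4, 0 ≤ θ ≤ 2π in polar coordinates, where x = r cos(θ), y = r sin(θ), and dA = r dr dθ.

Under the substitution, the integrand becomes 14r^4, so

    ∬_D (14(x^2 + y^2)^2) dA = ∫_{0}^{2π} ∫_{0}^{4} (14r^4) · r dr dθ.

Inner integral (in r): ∫_{0}^{4} (14r^4) · r dr = 28672/3.

Outer integral (in θ): ∫_{0}^{2π} (28672/3) dθ = 57344π/3.

Therefore ∬_D (14(x^2 + y^2)^2) dA = 57344π/3.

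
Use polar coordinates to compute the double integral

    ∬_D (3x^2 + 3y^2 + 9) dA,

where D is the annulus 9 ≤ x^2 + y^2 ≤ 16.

The region D is 3 ≤ r ≤ 4, 0 ≤ θ ≤ 2π in polar coordinates, where x = r cos(θ), y = r sin(θ), and dA = r dr dθ.

Under the substitution, the integrand becomes 3r^2 + 9, so

    ∬_D (3x^2 + 3y^2 + 9) dA = ∫_{0}^{2π} ∫_{3}^{4} (3r^2 + 9) · r dr dθ.

Inner integral (in r): ∫_{3}^{4} (3r^2 + 9) · r dr = 651/4.

Outer integral (in θ): ∫_{0}^{2π} (651/4) dθ = 651π/2.

Therefore ∬_D (3x^2 + 3y^2 + 9) dA = 651π/2.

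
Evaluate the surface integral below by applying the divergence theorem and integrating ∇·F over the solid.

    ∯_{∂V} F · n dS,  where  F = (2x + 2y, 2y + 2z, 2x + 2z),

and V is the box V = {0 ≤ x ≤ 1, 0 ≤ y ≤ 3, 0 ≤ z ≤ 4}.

By the divergence theorem,

    ∯_{∂V} F · n dS = ∭_V (∇ · F) dV.

Compute the divergence:
    ∇ · F = ∂F_x/∂x + ∂F_y/∂y + ∂F_z/∂z = 2 + 2 + 2 = 6.

V is a rectangular box, so dV = dx dy dz with 0 ≤ x ≤ 1, 0 ≤ y ≤ 3, 0 ≤ z ≤ 4.

Integrate (6) over V as an iterated integral:

    ∭_V (∇·F) dV = ∫_0^{1} ∫_0^{3} ∫_0^{4} (6) dz dy dx.

Inner (z from 0 to 4): 24.
Middle (y from 0 to 3): 72.
Outer (x from 0 to 1): 72.

Therefore ∯_{∂V} F · n dS = 72.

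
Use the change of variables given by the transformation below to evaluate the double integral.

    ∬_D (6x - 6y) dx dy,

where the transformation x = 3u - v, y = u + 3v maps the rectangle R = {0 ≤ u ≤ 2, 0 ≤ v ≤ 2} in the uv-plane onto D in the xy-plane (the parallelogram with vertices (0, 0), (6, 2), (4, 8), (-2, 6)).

Compute the Jacobian determinant of (x, y) with respect to (u, v):

    ∂(x,y)/∂(u,v) = | 3  -1 | = (3)(3) - (-1)(1) = 10.
                   | 1  3 |

Its absolute value is |J| = 10 (the area scaling factor).

Substituting x = 3u - v, y = u + 3v into the integrand,

    6x - 6y → 12u - 24v,

so the integral becomes

    ∬_R (12u - 24v) · |J| du dv = ∫_0^2 ∫_0^2 (120u - 240v) dv du.

Inner (v): 240u - 480.
Outer (u): -480.

Therefore ∬_D (6x - 6y) dx dy = -480.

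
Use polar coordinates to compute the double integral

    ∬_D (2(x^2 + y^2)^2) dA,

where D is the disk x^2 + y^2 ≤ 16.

The region D is 0 ≤ r ≤ 4, 0 ≤ θ ≤ 2π in polar coordinates, where x = r cos(θ), y = r sin(θ), and dA = r dr dθ.

Under the substitution, the integrand becomes 2r^4, so

    ∬_D (2(x^2 + y^2)^2) dA = ∫_{0}^{2π} ∫_{0}^{4} (2r^4) · r dr dθ.

Inner integral (in r): ∫_{0}^{4} (2r^4) · r dr = 4096/3.

Outer integral (in θ): ∫_{0}^{2π} (4096/3) dθ = 8192π/3.

Therefore ∬_D (2(x^2 + y^2)^2) dA = 8192π/3.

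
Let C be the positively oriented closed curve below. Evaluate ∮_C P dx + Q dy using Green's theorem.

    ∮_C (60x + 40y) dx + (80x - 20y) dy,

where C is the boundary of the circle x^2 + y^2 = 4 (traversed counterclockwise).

Green's theorem converts the closed line integral into a double integral over the enclosed region D:

    ∮_C P dx + Q dy = ∬_D (∂Q/∂x - ∂P/∂y) dA.

Here P = 60x + 40y, Q = 80x - 20y, so

    ∂Q/∂x = 80,    ∂P/∂y = 40,
    ∂Q/∂x - ∂P/∂y = 40.

D is the region x^2 + y^2 ≤ 4. Evaluating the double integral:

In polar coordinates (x = r cos θ, y = r sin θ, dA = r dr dθ) the integrand becomes 40, so

    ∬_D (40) dA = ∫_0^{2π} ∫_0^{2} (40) · r dr dθ.

Inner (r from 0 to 2): 80.
Outer (θ from 0 to 2π): 160π.

Therefore ∮_C P dx + Q dy = 160π.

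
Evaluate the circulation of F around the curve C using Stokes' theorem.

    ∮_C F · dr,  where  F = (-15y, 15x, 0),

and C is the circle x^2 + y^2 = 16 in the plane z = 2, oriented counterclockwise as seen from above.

Let S be the flat disk x^2 + y^2 ≤ 16 in the plane z = 2, with upward unit normal n̂ = ẑ. By Stokes' theorem,

    ∮_C F · dr = ∬_S (∇ × F) · n̂ dS = ∬_D (curl F)_z dA,

where D is the disk x^2 + y^2 ≤ 16.

Compute the curl of F = (-15y, 15x, 0):
    (∇ × F)_x = ∂F_z/∂y - ∂F_y/∂z = 0,
    (∇ × F)_y = ∂F_x/∂z - ∂F_z/∂x = 0,
    (∇ × F)_z = ∂F_y/∂x - ∂F_x/∂y = 30.

On z = 2, (curl F)_z = 30.

Convert to polar (x = r cos θ, y = r sin θ, dA = r dr dθ); the integrand becomes 30, so

    ∬_D (curl F)_z dA = ∫_0^{2π} ∫_0^{4} (30) · r dr dθ.

Inner (r from 0 to 4): 240.
Outer (θ from 0 to 2π): 480π.

Therefore ∮_C F · dr = 480π.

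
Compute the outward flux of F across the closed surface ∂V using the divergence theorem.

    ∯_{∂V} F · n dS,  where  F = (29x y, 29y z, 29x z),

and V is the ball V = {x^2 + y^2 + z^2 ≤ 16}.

By the divergence theorem,

    ∯_{∂V} F · n dS = ∭_V (∇ · F) dV.

Compute the divergence:
    ∇ · F = ∂F_x/∂x + ∂F_y/∂y + ∂F_z/∂z = 29y + 29z + 29x = 29x + 29y + 29z.

In spherical coordinates, x = ρ sin(φ) cos(θ), y = ρ sin(φ) sin(θ), z = ρ cos(φ), dV = ρ^2 sin(φ) dρ dφ dθ, with 0 ≤ ρ ≤ 4, 0 ≤ φ ≤ π, 0 ≤ θ ≤ 2π.

The integrand, after substitution and multiplying by the volume element, becomes (29ρ (sqrt(2)sin(φ)sin(θ + π/4) + cos(φ))) · ρ^2 sin(φ), so

    ∭_V (∇·F) dV = ∫_0^{2π} ∫_0^{π} ∫_0^{4} (29ρ (sqrt(2)sin(φ)sin(θ + π/4) + cos(φ))) · ρ^2 sin(φ) dρ dφ dθ.

Inner (ρ from 0 to 4): 1856(sqrt(2)sin(φ)sin(θ + π/4) + cos(φ))sin(φ).
Middle (φ from 0 to π): 928sqrt(2)π sin(θ + π/4).
Outer (θ from 0 to 2π): 0.

Therefore ∯_{∂V} F · n dS = 0.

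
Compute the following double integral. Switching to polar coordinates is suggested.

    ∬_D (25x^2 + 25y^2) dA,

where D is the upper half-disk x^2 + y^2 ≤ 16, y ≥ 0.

The region D is 0 ≤ r ≤ 4, 0 ≤ θ ≤ π in polar coordinates, where x = r cos(θ), y = r sin(θ), and dA = r dr dθ.

Under the substitution, the integrand becomes 25r^2, so

    ∬_D (25x^2 + 25y^2) dA = ∫_{0}^{π} ∫_{0}^{4} (25r^2) · r dr dθ.

Inner integral (in r): ∫_{0}^{4} (25r^2) · r dr = 1600.

Outer integral (in θ): ∫_{0}^{π} (1600) dθ = 1600π.

Therefore ∬_D (25x^2 + 25y^2) dA = 1600π.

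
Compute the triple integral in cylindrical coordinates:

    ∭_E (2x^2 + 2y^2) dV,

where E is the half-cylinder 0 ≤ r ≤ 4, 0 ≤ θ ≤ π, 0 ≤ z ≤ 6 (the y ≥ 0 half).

In cylindrical coordinates, x = r cos(θ), y = r sin(θ), z = z, and dV = r dr dθ dz.

The integrand becomes 2r^2, so

    ∭_E (2x^2 + 2y^2) dV = ∫_{0}^{π} ∫_{0}^{4} ∫_{0}^{6} (2r^2) · r dz dr dθ.

Inner (z): 12r^3.
Middle (r from 0 to 4): 768.
Outer (θ): 768π.

Therefore the triple integral equals 768π.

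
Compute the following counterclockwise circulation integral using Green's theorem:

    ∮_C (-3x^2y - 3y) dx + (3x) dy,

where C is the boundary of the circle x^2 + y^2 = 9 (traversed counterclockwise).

Green's theorem converts the closed line integral into a double integral over the enclosed region D:

    ∮_C P dx + Q dy = ∬_D (∂Q/∂x - ∂P/∂y) dA.

Here P = -3x^2y - 3y, Q = 3x, so

    ∂Q/∂x = 3,    ∂P/∂y = -3x^2 - 3,
    ∂Q/∂x - ∂P/∂y = 3x^2 + 6.

D is the region x^2 + y^2 ≤ 9. Evaluating the double integral:

In polar coordinates (x = r cos θ, y = r sin θ, dA = r dr dθ) the integrand becomes 3r^2cos(θ)^2 + 6, so

    ∬_D (3x^2 + 6) dA = ∫_0^{2π} ∫_0^{3} (3r^2cos(θ)^2 + 6) · r dr dθ.

Inner (r from 0 to 3): 243cos(θ)^2/4 + 27.
Outer (θ from 0 to 2π): 459π/4.

Therefore ∮_C P dx + Q dy = 459π/4.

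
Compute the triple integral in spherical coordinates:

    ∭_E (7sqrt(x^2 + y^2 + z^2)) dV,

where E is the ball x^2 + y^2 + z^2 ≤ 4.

In spherical coordinates, x = ρ sin(φ) cos(θ), y = ρ sin(φ) sin(θ), z = ρ cos(φ), and dV = ρ^2 sin(φ) dρ dφ dθ.

The integrand becomes 7ρ, so

    ∭_E (7sqrt(x^2 + y^2 + z^2)) dV = ∫_{0}^{2π} ∫_{0}^{π} ∫_{0}^{2} (7ρ) · ρ^2 sin(φ) dρ dφ dθ.

Inner (ρ): 28sin(φ).
Middle (φ): 56.
Outer (θ): 112π.

Therefore the triple integral equals 112π.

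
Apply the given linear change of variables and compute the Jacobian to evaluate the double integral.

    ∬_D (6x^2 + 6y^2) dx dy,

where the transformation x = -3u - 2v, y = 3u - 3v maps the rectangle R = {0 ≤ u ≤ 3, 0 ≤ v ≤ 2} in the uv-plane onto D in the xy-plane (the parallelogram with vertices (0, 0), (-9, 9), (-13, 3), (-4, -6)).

Compute the Jacobian determinant of (x, y) with respect to (u, v):

    ∂(x,y)/∂(u,v) = | -3  -2 | = (-3)(-3) - (-2)(3) = 15.
                   | 3  -3 |

Its absolute value is |J| = 15 (the area scaling factor).

Substituting x = -3u - 2v, y = 3u - 3v into the integrand,

    6x^2 + 6y^2 → 108u^2 - 36u v + 78v^2,

so the integral becomes

    ∬_R (108u^2 - 36u v + 78v^2) · |J| du dv = ∫_0^3 ∫_0^2 (1620u^2 - 540u v + 1170v^2) dv du.

Inner (v): 3240u^2 - 1080u + 3120.
Outer (u): 33660.

Therefore ∬_D (6x^2 + 6y^2) dx dy = 33660.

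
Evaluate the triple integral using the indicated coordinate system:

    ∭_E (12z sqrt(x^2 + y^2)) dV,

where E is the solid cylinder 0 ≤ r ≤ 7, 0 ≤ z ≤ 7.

In cylindrical coordinates, x = r cos(θ), y = r sin(θ), z = z, and dV = r dr dθ dz.

The integrand becomes 12r z, so

    ∭_E (12z sqrt(x^2 + y^2)) dV = ∫_{0}^{2π} ∫_{0}^{7} ∫_{0}^{7} (12r z) · r dz dr dθ.

Inner (z): 294r^2.
Middle (r from 0 to 7): 33614.
Outer (θ): 67228π.

Therefore the triple integral equals 67228π.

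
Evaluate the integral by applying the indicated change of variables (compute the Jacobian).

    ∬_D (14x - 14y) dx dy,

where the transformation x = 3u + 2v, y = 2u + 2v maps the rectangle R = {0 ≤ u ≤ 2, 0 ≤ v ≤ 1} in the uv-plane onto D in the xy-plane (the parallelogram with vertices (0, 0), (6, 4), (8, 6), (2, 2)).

Compute the Jacobian determinant of (x, y) with respect to (u, v):

    ∂(x,y)/∂(u,v) = | 3  2 | = (3)(2) - (2)(2) = 2.
                   | 2  2 |

Its absolute value is |J| = 2 (the area scaling factor).

Substituting x = 3u + 2v, y = 2u + 2v into the integrand,

    14x - 14y → 14u,

so the integral becomes

    ∬_R (14u) · |J| du dv = ∫_0^2 ∫_0^1 (28u) dv du.

Inner (v): 28u.
Outer (u): 56.

Therefore ∬_D (14x - 14y) dx dy = 56.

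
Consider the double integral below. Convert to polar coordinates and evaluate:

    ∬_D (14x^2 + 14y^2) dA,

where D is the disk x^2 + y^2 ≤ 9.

The region D is 0 ≤ r ≤ 3, 0 ≤ θ ≤ 2π in polar coordinates, where x = r cos(θ), y = r sin(θ), and dA = r dr dθ.

Under the substitution, the integrand becomes 14r^2, so

    ∬_D (14x^2 + 14y^2) dA = ∫_{0}^{2π} ∫_{0}^{3} (14r^2) · r dr dθ.

Inner integral (in r): ∫_{0}^{3} (14r^2) · r dr = 567/2.

Outer integral (in θ): ∫_{0}^{2π} (567/2) dθ = 567π.

Therefore ∬_D (14x^2 + 14y^2) dA = 567π.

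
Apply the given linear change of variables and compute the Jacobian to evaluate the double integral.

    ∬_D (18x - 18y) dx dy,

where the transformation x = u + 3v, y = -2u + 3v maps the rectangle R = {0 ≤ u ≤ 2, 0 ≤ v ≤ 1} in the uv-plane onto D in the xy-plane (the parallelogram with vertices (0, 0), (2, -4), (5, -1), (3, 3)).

Compute the Jacobian determinant of (x, y) with respect to (u, v):

    ∂(x,y)/∂(u,v) = | 1  3 | = (1)(3) - (3)(-2) = 9.
                   | -2  3 |

Its absolute value is |J| = 9 (the area scaling factor).

Substituting x = u + 3v, y = -2u + 3v into the integrand,

    18x - 18y → 54u,

so the integral becomes

    ∬_R (54u) · |J| du dv = ∫_0^2 ∫_0^1 (486u) dv du.

Inner (v): 486u.
Outer (u): 972.

Therefore ∬_D (18x - 18y) dx dy = 972.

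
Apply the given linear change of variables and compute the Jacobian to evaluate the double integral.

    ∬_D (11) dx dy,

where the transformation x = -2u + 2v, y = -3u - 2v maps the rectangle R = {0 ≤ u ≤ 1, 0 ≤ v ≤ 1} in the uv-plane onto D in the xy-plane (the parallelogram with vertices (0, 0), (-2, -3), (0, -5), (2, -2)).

Compute the Jacobian determinant of (x, y) with respect to (u, v):

    ∂(x,y)/∂(u,v) = | -2  2 | = (-2)(-2) - (2)(-3) = 10.
                   | -3  -2 |

Its absolute value is |J| = 10 (the area scaling factor).

Substituting x = -2u + 2v, y = -3u - 2v into the integrand,

    11 → 11,

so the integral becomes

    ∬_R (11) · |J| du dv = ∫_0^1 ∫_0^1 (110) dv du.

Inner (v): 110.
Outer (u): 110.

Therefore ∬_D (11) dx dy = 110.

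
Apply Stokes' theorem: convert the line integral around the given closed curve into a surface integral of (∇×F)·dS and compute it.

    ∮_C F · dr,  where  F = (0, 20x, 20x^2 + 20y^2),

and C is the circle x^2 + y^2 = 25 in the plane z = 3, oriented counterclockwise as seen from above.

Let S be the flat disk x^2 + y^2 ≤ 25 in the plane z = 3, with upward unit normal n̂ = ẑ. By Stokes' theorem,

    ∮_C F · dr = ∬_S (∇ × F) · n̂ dS = ∬_D (curl F)_z dA,

where D is the disk x^2 + y^2 ≤ 25.

Compute the curl of F = (0, 20x, 20x^2 + 20y^2):
    (∇ × F)_x = ∂F_z/∂y - ∂F_y/∂z = 40y,
    (∇ × F)_y = ∂F_x/∂z - ∂F_z/∂x = -40x,
    (∇ × F)_z = ∂F_y/∂x - ∂F_x/∂y = 20.

On z = 3, (curl F)_z = 20.

Convert to polar (x = r cos θ, y = r sin θ, dA = r dr dθ); the integrand becomes 20, so

    ∬_D (curl F)_z dA = ∫_0^{2π} ∫_0^{5} (20) · r dr dθ.

Inner (r from 0 to 5): 250.
Outer (θ from 0 to 2π): 500π.

Therefore ∮_C F · dr = 500π.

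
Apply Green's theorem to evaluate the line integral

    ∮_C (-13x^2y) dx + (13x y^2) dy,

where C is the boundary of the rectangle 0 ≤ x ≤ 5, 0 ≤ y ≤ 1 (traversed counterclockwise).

Green's theorem converts the closed line integral into a double integral over the enclosed region D:

    ∮_C P dx + Q dy = ∬_D (∂Q/∂x - ∂P/∂y) dA.

Here P = -13x^2y, Q = 13x y^2, so

    ∂Q/∂x = 13y^2,    ∂P/∂y = -13x^2,
    ∂Q/∂x - ∂P/∂y = 13x^2 + 13y^2.

D is the region 0 ≤ x ≤ 5, 0 ≤ y ≤ 1. Evaluating the double integral:

    ∬_D (13x^2 + 13y^2) dA = ∫_0^{5} ∫_0^{1} (13x^2 + 13y^2) dy dx.

Inner (y from 0 to 1): 13x^2 + 13/3.
Outer (x from 0 to 5): 1690/3.

Therefore ∮_C P dx + Q dy = 1690/3.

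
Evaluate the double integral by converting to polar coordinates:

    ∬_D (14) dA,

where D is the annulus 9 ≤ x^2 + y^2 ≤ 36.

The region D is 3 ≤ r ≤ 6, 0 ≤ θ ≤ 2π in polar coordinates, where x = r cos(θ), y = r sin(θ), and dA = r dr dθ.

Under the substitution, the integrand becomes 14, so

    ∬_D (14) dA = ∫_{0}^{2π} ∫_{3}^{6} (14) · r dr dθ.

Inner integral (in r): ∫_{3}^{6} (14) · r dr = 189.

Outer integral (in θ): ∫_{0}^{2π} (189) dθ = 378π.

Therefore ∬_D (14) dA = 378π.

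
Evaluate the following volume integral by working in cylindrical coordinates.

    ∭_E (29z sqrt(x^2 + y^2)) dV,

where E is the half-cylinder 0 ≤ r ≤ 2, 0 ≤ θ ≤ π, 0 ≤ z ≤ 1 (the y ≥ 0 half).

In cylindrical coordinates, x = r cos(θ), y = r sin(θ), z = z, and dV = r dr dθ dz.

The integrand becomes 29r z, so

    ∭_E (29z sqrt(x^2 + y^2)) dV = ∫_{0}^{π} ∫_{0}^{2} ∫_{0}^{1} (29r z) · r dz dr dθ.

Inner (z): 29r^2/2.
Middle (r from 0 to 2): 116/3.
Outer (θ): 116π/3.

Therefore the triple integral equals 116π/3.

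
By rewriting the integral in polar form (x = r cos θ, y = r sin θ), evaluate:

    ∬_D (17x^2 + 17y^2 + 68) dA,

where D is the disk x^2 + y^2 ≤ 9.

The region D is 0 ≤ r ≤ 3, 0 ≤ θ ≤ 2π in polar coordinates, where x = r cos(θ), y = r sin(θ), and dA = r dr dθ.

Under the substitution, the integrand becomes 17r^2 + 68, so

    ∬_D (17x^2 + 17y^2 + 68) dA = ∫_{0}^{2π} ∫_{0}^{3} (17r^2 + 68) · r dr dθ.

Inner integral (in r): ∫_{0}^{3} (17r^2 + 68) · r dr = 2601/4.

Outer integral (in θ): ∫_{0}^{2π} (2601/4) dθ = 2601π/2.

Therefore ∬_D (17x^2 + 17y^2 + 68) dA = 2601π/2.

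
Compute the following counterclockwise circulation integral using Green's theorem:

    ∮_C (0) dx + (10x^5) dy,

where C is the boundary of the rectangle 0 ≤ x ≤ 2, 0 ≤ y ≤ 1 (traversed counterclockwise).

Green's theorem converts the closed line integral into a double integral over the enclosed region D:

    ∮_C P dx + Q dy = ∬_D (∂Q/∂x - ∂P/∂y) dA.

Here P = 0, Q = 10x^5, so

    ∂Q/∂x = 50x^4,    ∂P/∂y = 0,
    ∂Q/∂x - ∂P/∂y = 50x^4.

D is the region 0 ≤ x ≤ 2, 0 ≤ y ≤ 1. Evaluating the double integral:

    ∬_D (50x^4) dA = ∫_0^{2} ∫_0^{1} (50x^4) dy dx.

Inner (y from 0 to 1): 50x^4.
Outer (x from 0 to 2): 320.

Therefore ∮_C P dx + Q dy = 320.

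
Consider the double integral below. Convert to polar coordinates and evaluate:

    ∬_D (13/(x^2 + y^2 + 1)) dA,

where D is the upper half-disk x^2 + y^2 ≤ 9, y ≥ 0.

The region D is 0 ≤ r ≤ 3, 0 ≤ θ ≤ π in polar coordinates, where x = r cos(θ), y = r sin(θ), and dA = r dr dθ.

Under the substitution, the integrand becomes 13/(r^2 + 1), so

    ∬_D (13/(x^2 + y^2 + 1)) dA = ∫_{0}^{π} ∫_{0}^{3} (13/(r^2 + 1)) · r dr dθ.

Inner integral (in r): ∫_{0}^{3} (13/(r^2 + 1)) · r dr = 13log(10)/2.

Outer integral (in θ): ∫_{0}^{π} (13log(10)/2) dθ = 13π log(10)/2.

Therefore ∬_D (13/(x^2 + y^2 + 1)) dA = 13π log(10)/2.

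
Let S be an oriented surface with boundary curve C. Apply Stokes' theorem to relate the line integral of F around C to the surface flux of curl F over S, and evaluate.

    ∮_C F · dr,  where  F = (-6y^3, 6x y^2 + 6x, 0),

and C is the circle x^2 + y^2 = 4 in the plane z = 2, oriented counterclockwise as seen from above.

Let S be the flat disk x^2 + y^2 ≤ 4 in the plane z = 2, with upward unit normal n̂ = ẑ. By Stokes' theorem,

    ∮_C F · dr = ∬_S (∇ × F) · n̂ dS = ∬_D (curl F)_z dA,

where D is the disk x^2 + y^2 ≤ 4.

Compute the curl of F = (-6y^3, 6x y^2 + 6x, 0):
    (∇ × F)_x = ∂F_z/∂y - ∂F_y/∂z = 0,
    (∇ × F)_y = ∂F_x/∂z - ∂F_z/∂x = 0,
    (∇ × F)_z = ∂F_y/∂x - ∂F_x/∂y = 24y^2 + 6.

On z = 2, (curl F)_z = 24y^2 + 6.

Convert to polar (x = r cos θ, y = r sin θ, dA = r dr dθ); the integrand becomes 24r^2sin(θ)^2 + 6, so

    ∬_D (curl F)_z dA = ∫_0^{2π} ∫_0^{2} (24r^2sin(θ)^2 + 6) · r dr dθ.

Inner (r from 0 to 2): 96sin(θ)^2 + 12.
Outer (θ from 0 to 2π): 120π.

Therefore ∮_C F · dr = 120π.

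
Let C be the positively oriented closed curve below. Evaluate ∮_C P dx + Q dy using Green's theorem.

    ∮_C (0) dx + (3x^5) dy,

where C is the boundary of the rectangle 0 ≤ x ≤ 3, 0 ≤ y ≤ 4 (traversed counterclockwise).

Green's theorem converts the closed line integral into a double integral over the enclosed region D:

    ∮_C P dx + Q dy = ∬_D (∂Q/∂x - ∂P/∂y) dA.

Here P = 0, Q = 3x^5, so

    ∂Q/∂x = 15x^4,    ∂P/∂y = 0,
    ∂Q/∂x - ∂P/∂y = 15x^4.

D is the region 0 ≤ x ≤ 3, 0 ≤ y ≤ 4. Evaluating the double integral:

    ∬_D (15x^4) dA = ∫_0^{3} ∫_0^{4} (15x^4) dy dx.

Inner (y from 0 to 4): 60x^4.
Outer (x from 0 to 3): 2916.

Therefore ∮_C P dx + Q dy = 2916.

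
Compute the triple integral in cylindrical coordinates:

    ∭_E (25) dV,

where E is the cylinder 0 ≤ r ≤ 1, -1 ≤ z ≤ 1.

In cylindrical coordinates, x = r cos(θ), y = r sin(θ), z = z, and dV = r dr dθ dz.

The integrand becomes 25, so

    ∭_E (25) dV = ∫_{0}^{2π} ∫_{0}^{1} ∫_{-1}^{1} (25) · r dz dr dθ.

Inner (z): 50r.
Middle (r from 0 to 1): 25.
Outer (θ): 50π.

Therefore the triple integral equals 50π.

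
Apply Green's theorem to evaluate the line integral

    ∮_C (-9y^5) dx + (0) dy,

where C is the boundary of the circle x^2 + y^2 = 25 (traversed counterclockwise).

Green's theorem converts the closed line integral into a double integral over the enclosed region D:

    ∮_C P dx + Q dy = ∬_D (∂Q/∂x - ∂P/∂y) dA.

Here P = -9y^5, Q = 0, so

    ∂Q/∂x = 0,    ∂P/∂y = -45y^4,
    ∂Q/∂x - ∂P/∂y = 45y^4.

D is the region x^2 + y^2 ≤ 25. Evaluating the double integral:

In polar coordinates (x = r cos θ, y = r sin θ, dA = r dr dθ) the integrand becomes 45r^4sin(θ)^4, so

    ∬_D (45y^4) dA = ∫_0^{2π} ∫_0^{5} (45r^4sin(θ)^4) · r dr dθ.

Inner (r from 0 to 5): 234375sin(θ)^4/2.
Outer (θ from 0 to 2π): 703125π/8.

Therefore ∮_C P dx + Q dy = 703125π/8.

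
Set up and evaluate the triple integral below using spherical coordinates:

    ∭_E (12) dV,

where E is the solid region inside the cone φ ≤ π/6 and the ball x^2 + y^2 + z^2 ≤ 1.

In spherical coordinates, x = ρ sin(φ) cos(θ), y = ρ sin(φ) sin(θ), z = ρ cos(φ), and dV = ρ^2 sin(φ) dρ dφ dθ.

The integrand becomes 12, so

    ∭_E (12) dV = ∫_{0}^{2π} ∫_{0}^{π/6} ∫_{0}^{1} (12) · ρ^2 sin(φ) dρ dφ dθ.

Inner (ρ): 4sin(φ).
Middle (φ): 4 - 2sqrt(3).
Outer (θ): 4π (2 - sqrt(3)).

Therefore the triple integral equals 4π (2 - sqrt(3)).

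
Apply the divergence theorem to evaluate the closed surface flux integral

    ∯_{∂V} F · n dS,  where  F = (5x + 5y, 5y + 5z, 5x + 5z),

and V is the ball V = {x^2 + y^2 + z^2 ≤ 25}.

By the divergence theorem,

    ∯_{∂V} F · n dS = ∭_V (∇ · F) dV.

Compute the divergence:
    ∇ · F = ∂F_x/∂x + ∂F_y/∂y + ∂F_z/∂z = 5 + 5 + 5 = 15.

In spherical coordinates, x = ρ sin(φ) cos(θ), y = ρ sin(φ) sin(θ), z = ρ cos(φ), dV = ρ^2 sin(φ) dρ dφ dθ, with 0 ≤ ρ ≤ 5, 0 ≤ φ ≤ π, 0 ≤ θ ≤ 2π.

The integrand, after substitution and multiplying by the volume element, becomes (15) · ρ^2 sin(φ), so

    ∭_V (∇·F) dV = ∫_0^{2π} ∫_0^{π} ∫_0^{5} (15) · ρ^2 sin(φ) dρ dφ dθ.

Inner (ρ from 0 to 5): 625sin(φ).
Middle (φ from 0 to π): 1250.
Outer (θ from 0 to 2π): 2500π.

Therefore ∯_{∂V} F · n dS = 2500π.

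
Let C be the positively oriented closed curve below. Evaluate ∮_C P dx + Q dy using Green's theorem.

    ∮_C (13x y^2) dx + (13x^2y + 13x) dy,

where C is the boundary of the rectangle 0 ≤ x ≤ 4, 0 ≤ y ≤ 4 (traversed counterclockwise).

Green's theorem converts the closed line integral into a double integral over the enclosed region D:

    ∮_C P dx + Q dy = ∬_D (∂Q/∂x - ∂P/∂y) dA.

Here P = 13x y^2, Q = 13x^2y + 13x, so

    ∂Q/∂x = 26x y + 13,    ∂P/∂y = 26x y,
    ∂Q/∂x - ∂P/∂y = 13.

D is the region 0 ≤ x ≤ 4, 0 ≤ y ≤ 4. Evaluating the double integral:

    ∬_D (13) dA = ∫_0^{4} ∫_0^{4} (13) dy dx.

Inner (y from 0 to 4): 52.
Outer (x from 0 to 4): 208.

Therefore ∮_C P dx + Q dy = 208.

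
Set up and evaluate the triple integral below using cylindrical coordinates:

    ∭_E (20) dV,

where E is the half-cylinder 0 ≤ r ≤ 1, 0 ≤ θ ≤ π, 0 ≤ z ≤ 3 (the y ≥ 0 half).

In cylindrical coordinates, x = r cos(θ), y = r sin(θ), z = z, and dV = r dr dθ dz.

The integrand becomes 20, so

    ∭_E (20) dV = ∫_{0}^{π} ∫_{0}^{1} ∫_{0}^{3} (20) · r dz dr dθ.

Inner (z): 60r.
Middle (r from 0 to 1): 30.
Outer (θ): 30π.

Therefore the triple integral equals 30π.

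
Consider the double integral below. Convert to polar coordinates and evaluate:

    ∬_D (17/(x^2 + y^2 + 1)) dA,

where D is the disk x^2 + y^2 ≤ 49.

The region D is 0 ≤ r ≤ 7, 0 ≤ θ ≤ 2π in polar coordinates, where x = r cos(θ), y = r sin(θ), and dA = r dr dθ.

Under the substitution, the integrand becomes 17/(r^2 + 1), so

    ∬_D (17/(x^2 + y^2 + 1)) dA = ∫_{0}^{2π} ∫_{0}^{7} (17/(r^2 + 1)) · r dr dθ.

Inner integral (in r): ∫_{0}^{7} (17/(r^2 + 1)) · r dr = 17log(50)/2.

Outer integral (in θ): ∫_{0}^{2π} (17log(50)/2) dθ = 17π log(50).

Therefore ∬_D (17/(x^2 + y^2 + 1)) dA = 17π log(50).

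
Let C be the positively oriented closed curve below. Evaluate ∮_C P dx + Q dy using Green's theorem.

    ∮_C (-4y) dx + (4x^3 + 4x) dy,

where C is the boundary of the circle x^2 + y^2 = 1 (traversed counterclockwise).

Green's theorem converts the closed line integral into a double integral over the enclosed region D:

    ∮_C P dx + Q dy = ∬_D (∂Q/∂x - ∂P/∂y) dA.

Here P = -4y, Q = 4x^3 + 4x, so

    ∂Q/∂x = 12x^2 + 4,    ∂P/∂y = -4,
    ∂Q/∂x - ∂P/∂y = 12x^2 + 8.

D is the region x^2 + y^2 ≤ 1. Evaluating the double integral:

In polar coordinates (x = r cos θ, y = r sin θ, dA = r dr dθ) the integrand becomes 12r^2cos(θ)^2 + 8, so

    ∬_D (12x^2 + 8) dA = ∫_0^{2π} ∫_0^{1} (12r^2cos(θ)^2 + 8) · r dr dθ.

Inner (r from 0 to 1): 3cos(θ)^2 + 4.
Outer (θ from 0 to 2π): 11π.

Therefore ∮_C P dx + Q dy = 11π.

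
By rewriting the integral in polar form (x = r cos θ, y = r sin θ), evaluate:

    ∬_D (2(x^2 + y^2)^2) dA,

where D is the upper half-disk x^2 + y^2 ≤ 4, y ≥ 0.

The region D is 0 ≤ r ≤ 2, 0 ≤ θ ≤ π in polar coordinates, where x = r cos(θ), y = r sin(θ), and dA = r dr dθ.

Under the substitution, the integrand becomes 2r^4, so

    ∬_D (2(x^2 + y^2)^2) dA = ∫_{0}^{π} ∫_{0}^{2} (2r^4) · r dr dθ.

Inner integral (in r): ∫_{0}^{2} (2r^4) · r dr = 64/3.

Outer integral (in θ): ∫_{0}^{π} (64/3) dθ = 64π/3.

Therefore ∬_D (2(x^2 + y^2)^2) dA = 64π/3.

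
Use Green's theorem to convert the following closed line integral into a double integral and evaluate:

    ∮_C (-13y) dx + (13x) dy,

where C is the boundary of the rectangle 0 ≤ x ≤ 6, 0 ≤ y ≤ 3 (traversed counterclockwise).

Green's theorem converts the closed line integral into a double integral over the enclosed region D:

    ∮_C P dx + Q dy = ∬_D (∂Q/∂x - ∂P/∂y) dA.

Here P = -13y, Q = 13x, so

    ∂Q/∂x = 13,    ∂P/∂y = -13,
    ∂Q/∂x - ∂P/∂y = 26.

D is the region 0 ≤ x ≤ 6, 0 ≤ y ≤ 3. Evaluating the double integral:

    ∬_D (26) dA = ∫_0^{6} ∫_0^{3} (26) dy dx.

Inner (y from 0 to 3): 78.
Outer (x from 0 to 6): 468.

Therefore ∮_C P dx + Q dy = 468.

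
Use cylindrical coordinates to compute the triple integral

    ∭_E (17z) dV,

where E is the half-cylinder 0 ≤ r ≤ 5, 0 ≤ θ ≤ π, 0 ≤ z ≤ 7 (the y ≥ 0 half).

In cylindrical coordinates, x = r cos(θ), y = r sin(θ), z = z, and dV = r dr dθ dz.

The integrand becomes 17z, so

    ∭_E (17z) dV = ∫_{0}^{π} ∫_{0}^{5} ∫_{0}^{7} (17z) · r dz dr dθ.

Inner (z): 833r/2.
Middle (r from 0 to 5): 20825/4.
Outer (θ): 20825π/4.

Therefore the triple integral equals 20825π/4.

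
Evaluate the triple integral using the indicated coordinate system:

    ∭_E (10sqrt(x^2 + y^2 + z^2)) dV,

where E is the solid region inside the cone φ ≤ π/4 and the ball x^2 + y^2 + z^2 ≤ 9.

In spherical coordinates, x = ρ sin(φ) cos(θ), y = ρ sin(φ) sin(θ), z = ρ cos(φ), and dV = ρ^2 sin(φ) dρ dφ dθ.

The integrand becomes 10ρ, so

    ∭_E (10sqrt(x^2 + y^2 + z^2)) dV = ∫_{0}^{2π} ∫_{0}^{π/4} ∫_{0}^{3} (10ρ) · ρ^2 sin(φ) dρ dφ dθ.

Inner (ρ): 405sin(φ)/2.
Middle (φ): 405/2 - 405sqrt(2)/4.
Outer (θ): 405π (2 - sqrt(2))/2.

Therefore the triple integral equals 405π (2 - sqrt(2))/2.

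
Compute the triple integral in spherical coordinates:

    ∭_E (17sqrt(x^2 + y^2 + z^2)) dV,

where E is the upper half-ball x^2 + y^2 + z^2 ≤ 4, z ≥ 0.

In spherical coordinates, x = ρ sin(φ) cos(θ), y = ρ sin(φ) sin(θ), z = ρ cos(φ), and dV = ρ^2 sin(φ) dρ dφ dθ.

The integrand becomes 17ρ, so

    ∭_E (17sqrt(x^2 + y^2 + z^2)) dV = ∫_{0}^{2π} ∫_{0}^{π/2} ∫_{0}^{2} (17ρ) · ρ^2 sin(φ) dρ dφ dθ.

Inner (ρ): 68sin(φ).
Middle (φ): 68.
Outer (θ): 136π.

Therefore the triple integral equals 136π.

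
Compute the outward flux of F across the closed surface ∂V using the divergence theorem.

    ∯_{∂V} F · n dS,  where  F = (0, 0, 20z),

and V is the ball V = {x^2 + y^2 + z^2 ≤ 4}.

By the divergence theorem,

    ∯_{∂V} F · n dS = ∭_V (∇ · F) dV.

Compute the divergence:
    ∇ · F = ∂F_x/∂x + ∂F_y/∂y + ∂F_z/∂z = 0 + 0 + 20 = 20.

In spherical coordinates, x = ρ sin(φ) cos(θ), y = ρ sin(φ) sin(θ), z = ρ cos(φ), dV = ρ^2 sin(φ) dρ dφ dθ, with 0 ≤ ρ ≤ 2, 0 ≤ φ ≤ π, 0 ≤ θ ≤ 2π.

The integrand, after substitution and multiplying by the volume element, becomes (20) · ρ^2 sin(φ), so

    ∭_V (∇·F) dV = ∫_0^{2π} ∫_0^{π} ∫_0^{2} (20) · ρ^2 sin(φ) dρ dφ dθ.

Inner (ρ from 0 to 2): 160sin(φ)/3.
Middle (φ from 0 to π): 320/3.
Outer (θ from 0 to 2π): 640π/3.

Therefore ∯_{∂V} F · n dS = 640π/3.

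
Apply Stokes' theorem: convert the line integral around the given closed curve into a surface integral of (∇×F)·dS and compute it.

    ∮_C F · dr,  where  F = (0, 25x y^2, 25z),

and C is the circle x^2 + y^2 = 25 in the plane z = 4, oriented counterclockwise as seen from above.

Let S be the flat disk x^2 + y^2 ≤ 25 in the plane z = 4, with upward unit normal n̂ = ẑ. By Stokes' theorem,

    ∮_C F · dr = ∬_S (∇ × F) · n̂ dS = ∬_D (curl F)_z dA,

where D is the disk x^2 + y^2 ≤ 25.

Compute the curl of F = (0, 25x y^2, 25z):
    (∇ × F)_x = ∂F_z/∂y - ∂F_y/∂z = 0,
    (∇ × F)_y = ∂F_x/∂z - ∂F_z/∂x = 0,
    (∇ × F)_z = ∂F_y/∂x - ∂F_x/∂y = 25y^2.

On z = 4, (curl F)_z = 25y^2.

Convert to polar (x = r cos θ, y = r sin θ, dA = r dr dθ); the integrand becomes 25r^2sin(θ)^2, so

    ∬_D (curl F)_z dA = ∫_0^{2π} ∫_0^{5} (25r^2sin(θ)^2) · r dr dθ.

Inner (r from 0 to 5): 15625sin(θ)^2/4.
Outer (θ from 0 to 2π): 15625π/4.

Therefore ∮_C F · dr = 15625π/4.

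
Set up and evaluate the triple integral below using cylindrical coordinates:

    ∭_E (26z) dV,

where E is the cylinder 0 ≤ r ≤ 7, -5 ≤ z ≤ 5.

In cylindrical coordinates, x = r cos(θ), y = r sin(θ), z = z, and dV = r dr dθ dz.

The integrand becomes 26z, so

    ∭_E (26z) dV = ∫_{0}^{2π} ∫_{0}^{7} ∫_{-5}^{5} (26z) · r dz dr dθ.

Inner (z): 0.
Middle (r from 0 to 7): 0.
Outer (θ): 0.

Therefore the triple integral equals 0.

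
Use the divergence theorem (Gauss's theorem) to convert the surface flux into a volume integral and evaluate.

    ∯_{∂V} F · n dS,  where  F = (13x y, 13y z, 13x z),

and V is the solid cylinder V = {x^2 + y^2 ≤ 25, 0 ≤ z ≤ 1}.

By the divergence theorem,

    ∯_{∂V} F · n dS = ∭_V (∇ · F) dV.

Compute the divergence:
    ∇ · F = ∂F_x/∂x + ∂F_y/∂y + ∂F_z/∂z = 13y + 13z + 13x = 13x + 13y + 13z.

In cylindrical coordinates, x = r cos(θ), y = r sin(θ), z = z, dV = r dr dθ dz, with 0 ≤ r ≤ 5, 0 ≤ θ ≤ 2π, 0 ≤ z ≤ 1.

The integrand, after substitution and multiplying by the volume element, becomes (13sqrt(2)r sin(θ + π/4) + 13z) · r, so

    ∭_V (∇·F) dV = ∫_0^{2π} ∫_0^{5} ∫_0^{1} (13sqrt(2)r sin(θ + π/4) + 13z) · r dz dr dθ.

Inner (z from 0 to 1): 13r (2sqrt(2)r sin(θ + π/4) + 1)/2.
Middle (r from 0 to 5): 1625sqrt(2)sin(θ + π/4)/3 + 325/4.
Outer (θ from 0 to 2π): 325π/2.

Therefore ∯_{∂V} F · n dS = 325π/2.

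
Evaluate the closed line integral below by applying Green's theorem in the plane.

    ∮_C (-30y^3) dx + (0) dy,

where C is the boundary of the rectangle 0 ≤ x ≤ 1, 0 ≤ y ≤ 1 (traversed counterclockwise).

Green's theorem converts the closed line integral into a double integral over the enclosed region D:

    ∮_C P dx + Q dy = ∬_D (∂Q/∂x - ∂P/∂y) dA.

Here P = -30y^3, Q = 0, so

    ∂Q/∂x = 0,    ∂P/∂y = -90y^2,
    ∂Q/∂x - ∂P/∂y = 90y^2.

D is the region 0 ≤ x ≤ 1, 0 ≤ y ≤ 1. Evaluating the double integral:

    ∬_D (90y^2) dA = ∫_0^{1} ∫_0^{1} (90y^2) dy dx.

Inner (y from 0 to 1): 30.
Outer (x from 0 to 1): 30.

Therefore ∮_C P dx + Q dy = 30.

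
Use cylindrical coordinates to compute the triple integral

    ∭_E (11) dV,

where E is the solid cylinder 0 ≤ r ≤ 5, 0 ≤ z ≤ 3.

In cylindrical coordinates, x = r cos(θ), y = r sin(θ), z = z, and dV = r dr dθ dz.

The integrand becomes 11, so

    ∭_E (11) dV = ∫_{0}^{2π} ∫_{0}^{5} ∫_{0}^{3} (11) · r dz dr dθ.

Inner (z): 33r.
Middle (r from 0 to 5): 825/2.
Outer (θ): 825π.

Therefore the triple integral equals 825π.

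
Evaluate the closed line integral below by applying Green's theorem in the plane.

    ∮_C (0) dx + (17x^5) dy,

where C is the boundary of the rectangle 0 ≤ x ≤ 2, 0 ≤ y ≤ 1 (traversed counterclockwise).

Green's theorem converts the closed line integral into a double integral over the enclosed region D:

    ∮_C P dx + Q dy = ∬_D (∂Q/∂x - ∂P/∂y) dA.

Here P = 0, Q = 17x^5, so

    ∂Q/∂x = 85x^4,    ∂P/∂y = 0,
    ∂Q/∂x - ∂P/∂y = 85x^4.

D is the region 0 ≤ x ≤ 2, 0 ≤ y ≤ 1. Evaluating the double integral:

    ∬_D (85x^4) dA = ∫_0^{2} ∫_0^{1} (85x^4) dy dx.

Inner (y from 0 to 1): 85x^4.
Outer (x from 0 to 2): 544.

Therefore ∮_C P dx + Q dy = 544.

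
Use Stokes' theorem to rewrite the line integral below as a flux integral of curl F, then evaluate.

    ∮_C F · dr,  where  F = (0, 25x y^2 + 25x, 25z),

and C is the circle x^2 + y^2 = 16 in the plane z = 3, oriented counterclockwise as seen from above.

Let S be the flat disk x^2 + y^2 ≤ 16 in the plane z = 3, with upward unit normal n̂ = ẑ. By Stokes' theorem,

    ∮_C F · dr = ∬_S (∇ × F) · n̂ dS = ∬_D (curl F)_z dA,

where D is the disk x^2 + y^2 ≤ 16.

Compute the curl of F = (0, 25x y^2 + 25x, 25z):
    (∇ × F)_x = ∂F_z/∂y - ∂F_y/∂z = 0,
    (∇ × F)_y = ∂F_x/∂z - ∂F_z/∂x = 0,
    (∇ × F)_z = ∂F_y/∂x - ∂F_x/∂y = 25y^2 + 25.

On z = 3, (curl F)_z = 25y^2 + 25.

Convert to polar (x = r cos θ, y = r sin θ, dA = r dr dθ); the integrand becomes 25r^2sin(θ)^2 + 25, so

    ∬_D (curl F)_z dA = ∫_0^{2π} ∫_0^{4} (25r^2sin(θ)^2 + 25) · r dr dθ.

Inner (r from 0 to 4): 1600sin(θ)^2 + 200.
Outer (θ from 0 to 2π): 2000π.

Therefore ∮_C F · dr = 2000π.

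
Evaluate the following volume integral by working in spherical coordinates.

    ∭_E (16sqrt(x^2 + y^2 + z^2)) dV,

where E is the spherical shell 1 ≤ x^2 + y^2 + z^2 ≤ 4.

In spherical coordinates, x = ρ sin(φ) cos(θ), y = ρ sin(φ) sin(θ), z = ρ cos(φ), and dV = ρ^2 sin(φ) dρ dφ dθ.

The integrand becomes 16ρ, so

    ∭_E (16sqrt(x^2 + y^2 + z^2)) dV = ∫_{0}^{2π} ∫_{0}^{π} ∫_{1}^{2} (16ρ) · ρ^2 sin(φ) dρ dφ dθ.

Inner (ρ): 60sin(φ).
Middle (φ): 120.
Outer (θ): 240π.

Therefore the triple integral equals 240π.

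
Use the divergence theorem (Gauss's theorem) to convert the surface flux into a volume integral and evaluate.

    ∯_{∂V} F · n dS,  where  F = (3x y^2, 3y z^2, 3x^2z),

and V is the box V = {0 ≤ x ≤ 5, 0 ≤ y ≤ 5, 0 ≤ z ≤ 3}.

By the divergence theorem,

    ∯_{∂V} F · n dS = ∭_V (∇ · F) dV.

Compute the divergence:
    ∇ · F = ∂F_x/∂x + ∂F_y/∂y + ∂F_z/∂z = 3y^2 + 3z^2 + 3x^2 = 3x^2 + 3y^2 + 3z^2.

V is a rectangular box, so dV = dx dy dz with 0 ≤ x ≤ 5, 0 ≤ y ≤ 5, 0 ≤ z ≤ 3.

Integrate (3x^2 + 3y^2 + 3z^2) over V as an iterated integral:

    ∭_V (∇·F) dV = ∫_0^{5} ∫_0^{5} ∫_0^{3} (3x^2 + 3y^2 + 3z^2) dz dy dx.

Inner (z from 0 to 3): 9x^2 + 9y^2 + 27.
Middle (y from 0 to 5): 45x^2 + 510.
Outer (x from 0 to 5): 4425.

Therefore ∯_{∂V} F · n dS = 4425.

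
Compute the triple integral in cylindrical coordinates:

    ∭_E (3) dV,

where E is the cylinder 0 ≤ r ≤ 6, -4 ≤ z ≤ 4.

In cylindrical coordinates, x = r cos(θ), y = r sin(θ), z = z, and dV = r dr dθ dz.

The integrand becomes 3, so

    ∭_E (3) dV = ∫_{0}^{2π} ∫_{0}^{6} ∫_{-4}^{4} (3) · r dz dr dθ.

Inner (z): 24r.
Middle (r from 0 to 6): 432.
Outer (θ): 864π.

Therefore the triple integral equals 864π.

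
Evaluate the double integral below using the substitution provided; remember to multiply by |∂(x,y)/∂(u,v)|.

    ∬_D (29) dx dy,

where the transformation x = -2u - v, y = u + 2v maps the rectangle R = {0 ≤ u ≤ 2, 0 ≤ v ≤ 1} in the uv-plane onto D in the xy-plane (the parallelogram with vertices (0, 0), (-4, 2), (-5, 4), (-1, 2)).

Compute the Jacobian determinant of (x, y) with respect to (u, v):

    ∂(x,y)/∂(u,v) = | -2  -1 | = (-2)(2) - (-1)(1) = -3.
                   | 1  2 |

Its absolute value is |J| = 3 (the area scaling factor).

Substituting x = -2u - v, y = u + 2v into the integrand,

    29 → 29,

so the integral becomes

    ∬_R (29) · |J| du dv = ∫_0^2 ∫_0^1 (87) dv du.

Inner (v): 87.
Outer (u): 174.

Therefore ∬_D (29) dx dy = 174.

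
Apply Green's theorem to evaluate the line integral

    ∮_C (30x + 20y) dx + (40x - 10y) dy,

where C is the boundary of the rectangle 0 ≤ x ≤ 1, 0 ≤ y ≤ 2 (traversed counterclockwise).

Green's theorem converts the closed line integral into a double integral over the enclosed region D:

    ∮_C P dx + Q dy = ∬_D (∂Q/∂x - ∂P/∂y) dA.

Here P = 30x + 20y, Q = 40x - 10y, so

    ∂Q/∂x = 40,    ∂P/∂y = 20,
    ∂Q/∂x - ∂P/∂y = 20.

D is the region 0 ≤ x ≤ 1, 0 ≤ y ≤ 2. Evaluating the double integral:

    ∬_D (20) dA = ∫_0^{1} ∫_0^{2} (20) dy dx.

Inner (y from 0 to 2): 40.
Outer (x from 0 to 1): 40.

Therefore ∮_C P dx + Q dy = 40.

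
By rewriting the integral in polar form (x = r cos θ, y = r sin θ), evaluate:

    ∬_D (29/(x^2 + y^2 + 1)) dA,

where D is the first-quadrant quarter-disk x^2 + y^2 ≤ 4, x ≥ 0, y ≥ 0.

The region D is 0 ≤ r ≤ 2, 0 ≤ θ ≤ π/2 in polar coordinates, where x = r cos(θ), y = r sin(θ), and dA = r dr dθ.

Under the substitution, the integrand becomes 29/(r^2 + 1), so

    ∬_D (29/(x^2 + y^2 + 1)) dA = ∫_{0}^{π/2} ∫_{0}^{2} (29/(r^2 + 1)) · r dr dθ.

Inner integral (in r): ∫_{0}^{2} (29/(r^2 + 1)) · r dr = 29log(5)/2.

Outer integral (in θ): ∫_{0}^{π/2} (29log(5)/2) dθ = 29π log(5)/4.

Therefore ∬_D (29/(x^2 + y^2 + 1)) dA = 29π log(5)/4.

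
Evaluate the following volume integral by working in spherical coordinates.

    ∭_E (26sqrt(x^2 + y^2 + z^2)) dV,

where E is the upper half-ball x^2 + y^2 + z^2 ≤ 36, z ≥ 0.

In spherical coordinates, x = ρ sin(φ) cos(θ), y = ρ sin(φ) sin(θ), z = ρ cos(φ), and dV = ρ^2 sin(φ) dρ dφ dθ.

The integrand becomes 26ρ, so

    ∭_E (26sqrt(x^2 + y^2 + z^2)) dV = ∫_{0}^{2π} ∫_{0}^{π/2} ∫_{0}^{6} (26ρ) · ρ^2 sin(φ) dρ dφ dθ.

Inner (ρ): 8424sin(φ).
Middle (φ): 8424.
Outer (θ): 16848π.

Therefore the triple integral equals 16848π.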